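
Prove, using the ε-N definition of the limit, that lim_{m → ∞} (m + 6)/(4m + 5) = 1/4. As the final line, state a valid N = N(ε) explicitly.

Fix ε > 0. For m ≥ 1, |(m + 6)/(4m + 5) − (1/4)| = |19|/(4(4m + 5)) = 19/(4(4m + 5)).
Since 4m + 5 ≥ 4m for m ≥ 1, this is ≤ 19/(4·4m) = (19/16)/m.
So |(m + 6)/(4m + 5) − (1/4)| < ε whenever m > (19/16)/ε.
Take N = (19/16)/ε. If m > N then |(m + 6)/(4m + 5) − (1/4)| ≤ (19/16)/m < ε.

N = (19/16)/ε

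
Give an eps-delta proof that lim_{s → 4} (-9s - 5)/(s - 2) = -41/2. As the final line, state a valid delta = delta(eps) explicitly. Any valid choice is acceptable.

Fix eps > 0. We want delta > 0 with 0 < |s − 4| < delta ⇒ |(-9s - 5)/(s - 2) + 41/2| < eps.
Combining over a common denominator, (-9s - 5)/(s - 2) + 41/2 = [(-9s - 5)·2 − (-41)·(s - 2)] / [2·(s - 2)] = 23(s − 4) / (2(s - 2)).
So |(-9s - 5)/(s - 2) + 41/2| = 23|s − 4| / (2·|s − 2|).
Require delta ≤ 1, so |s − 2| ≥ |2| − |s − 4| > 2 − 1 = 1.
Hence |(-9s - 5)/(s - 2) + 41/2| < 23|s − 4|/(2·1) = (23/2)|s − 4|, which is < eps once |s − 4| < (2/23)eps.
Take delta = min(1, (2/23)eps). Then 0 < |s − 4| < delta forces both bounds, so |(-9s - 5)/(s - 2) + 41/2| < eps.

delta = min(1, (2/23)eps)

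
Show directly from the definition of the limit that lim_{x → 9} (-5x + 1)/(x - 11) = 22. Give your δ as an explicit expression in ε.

Let ε > 0. We want δ > 0 with 0 < |x − 9| < δ ⇒ |(-5x + 1)/(x - 11) − 22| < ε.
Combining over a common denominator, (-5x + 1)/(x - 11) − 22 = [(-5x + 1)·(-2) − (-44)·(x - 11)] / [(-2)·(x - 11)] = 54(x − 9) / ((-2)(x - 11)).
So |(-5x + 1)/(x - 11) − 22| = 54|x − 9| / (2·|x − 11|).
Restrict δ ≤ 1. Then |x − 9| < 1 gives |x − 11| = |(x − 9) + (-2)| ≥ 2 − 1 = 1.
Hence |(-5x + 1)/(x - 11) − 22| < 54|x − 9|/(2·1) = 27|x − 9|, which is < ε once |x − 9| < (1/27)ε.
Take δ = min(1, (1/27)ε). Then 0 < |x − 9| < δ forces both bounds, so |(-5x + 1)/(x - 11) − 22| < ε.

δ = min(1, (1/27)ε)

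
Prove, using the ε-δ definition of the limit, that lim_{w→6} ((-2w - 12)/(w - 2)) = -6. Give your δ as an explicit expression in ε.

Let ε > 0 be given. We want δ > 0 with 0 < |w − 6| < δ ⇒ |(-2w - 12)/(w - 2) + 6| < ε.
Combining over a common denominator, (-2w - 12)/(w - 2) + 6 = [(-2w - 12)·4 − (-24)·(w - 2)] / [4·(w - 2)] = 16(w − 6) / (4(w - 2)).
So |(-2w - 12)/(w - 2) + 6| = 16|w − 6| / (4·|w − 2|).
Restrict δ ≤ 2. Then |w − 6| < 2 gives |w − 2| = |(w − 6) + 4| ≥ 4 − 2 = 2.
Hence |(-2w - 12)/(w - 2) + 6| < 16|w − 6|/(4·2) = 2|w − 6|, which is < ε once |w − 6| < (1/2)ε.
Take δ = min(2, (1/2)ε). Then 0 < |w − 6| < δ forces both bounds, so |(-2w - 12)/(w - 2) + 6| < ε.

δ = min(2, (1/2)ε)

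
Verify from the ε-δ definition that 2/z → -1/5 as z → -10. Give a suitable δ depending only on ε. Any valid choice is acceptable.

Suppose ε > 0. We seek δ > 0 such that 0 < |z + 10| < δ implies |2/z + 1/5| < ε.
|2/z + 1/5| = 2·|-10 − z|/(10·|z|) = 2|z + 10|/(10|z|).
Restrict δ ≤ 5. Then |z + 10| < 5 gives |z| > 5, so 10|z| > 50.
Then |2/z + 1/5| < 2|z + 10|/50, which is < ε when |z + 10| < 25ε.
Take δ = min(5, 25ε). Then 0 < |z + 10| < δ gives both |z + 10| < 5 and |z + 10| < 25ε, so |2/z + 1/5| < ε.

δ = min(5, 25ε)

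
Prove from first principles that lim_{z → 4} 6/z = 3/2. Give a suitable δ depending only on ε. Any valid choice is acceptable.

Let ε > 0 be given. We seek δ > 0 such that 0 < |z − 4| < δ implies |6/z − (3/2)| < ε.
|6/z − (3/2)| = 6·|4 − z|/(4·|z|) = 6|z − 4|/(4|z|).
Restrict δ ≤ 2. Then |z − 4| < 2 gives |z| > 2, so 4|z| > 8.
Then |6/z − (3/2)| < 6|z − 4|/8, which is < ε when |z − 4| < (4/3)ε.
Take δ = min(2, (4/3)ε). Then 0 < |z − 4| < δ gives both |z − 4| < 2 and |z − 4| < (4/3)ε, so |6/z − (3/2)| < ε.

δ = min(2, (4/3)ε)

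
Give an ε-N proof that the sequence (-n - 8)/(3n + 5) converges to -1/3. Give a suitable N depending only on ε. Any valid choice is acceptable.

N = (19/9)/ε

Fix ε > 0. For n ≥ 1, |(-n - 8)/(3n + 5) + 1/3| = |-19|/(3(3n + 5)) = 19/(3(3n + 5)).
Since 3n + 5 ≥ 3n for n ≥ 1, this is ≤ 19/(3·3n) = (19/9)/n.
So |(-n - 8)/(3n + 5) + 1/3| < ε whenever n > (19/9)/ε.
Take N = (19/9)/ε. If n > N then |(-n - 8)/(3n + 5) + 1/3| ≤ (19/9)/n < ε.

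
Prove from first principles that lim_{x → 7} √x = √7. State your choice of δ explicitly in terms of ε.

δ = min(7, √7·ε)

Fix ε > 0. We want δ > 0 such that 0 < |x − 7| < δ implies |√x − √7| < ε.
Rationalise: √x − √7 = (x − 7)/(√x + √7), so |√x − √7| = |x − 7|/(√x + √7).
Restrict δ ≤ 7 so that |x − 7| < 7 forces x > 0, and then √x + √7 > √7.
Hence |√x − √7| < |x − 7|/√7, which is < ε once |x − 7| < √7·ε.
Take δ = min(7, √7·ε). If 0 < |x − 7| < δ then x > 0 and |√x − √7| < |x − 7|/√7 < ε.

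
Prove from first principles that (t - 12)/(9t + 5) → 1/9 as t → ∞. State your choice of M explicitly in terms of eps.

M = (113/81)/eps

Suppose eps > 0. We seek M > 0 such that t > M implies |(t - 12)/(9t + 5) − (1/9)| < eps.
(t - 12)/(9t + 5) − (1/9) = (9(t - 12) − (9t + 5)) / (9(9t + 5)) = -113/(9(9t + 5)).
For t > 0 we have 9t + 5 > 9t, so |(t - 12)/(9t + 5) − (1/9)| = 113/(9(9t + 5)) < 113/(9·9t) = (113/81)/t.
Thus |(t - 12)/(9t + 5) − (1/9)| < eps whenever t > (113/81)/eps.
Take M = (113/81)/eps. If t > M then |(t - 12)/(9t + 5) − (1/9)| < (113/81)/t < eps.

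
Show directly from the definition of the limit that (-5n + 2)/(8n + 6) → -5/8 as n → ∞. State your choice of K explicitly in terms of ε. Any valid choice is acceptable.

K = (23/32)/ε

Fix ε > 0. For n ≥ 1, |(-5n + 2)/(8n + 6) + 5/8| = |46|/(8(8n + 6)) = 46/(8(8n + 6)).
Since 8n + 6 ≥ 8n for n ≥ 1, this is ≤ 46/(8·8n) = (23/32)/n.
So |(-5n + 2)/(8n + 6) + 5/8| < ε whenever n > (23/32)/ε.
Take K = (23/32)/ε. If n > K then |(-5n + 2)/(8n + 6) + 5/8| ≤ (23/32)/n < ε.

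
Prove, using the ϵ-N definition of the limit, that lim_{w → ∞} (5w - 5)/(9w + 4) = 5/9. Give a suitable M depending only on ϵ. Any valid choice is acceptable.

M = (65/81)/ϵ

Fix ϵ > 0. We seek M > 0 such that w > M implies |(5w - 5)/(9w + 4) − (5/9)| < ϵ.
(5w - 5)/(9w + 4) − (5/9) = (9(5w - 5) − 5(9w + 4)) / (9(9w + 4)) = -65/(9(9w + 4)).
For w > 0 we have 9w + 4 > 9w, so |(5w - 5)/(9w + 4) − (5/9)| = 65/(9(9w + 4)) < 65/(9·9w) = (65/81)/w.
Thus |(5w - 5)/(9w + 4) − (5/9)| < ϵ whenever w > (65/81)/ϵ.
Take M = (65/81)/ϵ. If w > M then |(5w - 5)/(9w + 4) − (5/9)| < (65/81)/w < ϵ.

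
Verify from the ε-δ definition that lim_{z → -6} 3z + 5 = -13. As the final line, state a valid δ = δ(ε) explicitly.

Let ε > 0. We need δ > 0 so that 0 < |z + 6| < δ implies |(3z + 5) + 13| < ε.
|(3z + 5) + 13| = |3z + 18| = 3|z + 6|.
Thus it suffices that |z + 6| < ε/3.
Choosing δ = ε/3 gives |(3z + 5) + 13| = 3|z + 6| < ε whenever |z + 6| < δ.

δ = ε/3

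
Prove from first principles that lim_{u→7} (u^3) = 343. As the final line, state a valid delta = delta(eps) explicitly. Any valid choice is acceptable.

Let eps > 0. We seek delta > 0 with 0 < |u − 7| < delta ⇒ |u^3 − 343| < eps.
Factor: u^3 − 343 = (u − 7)(u^2 + 7u + 49), so |u^3 − 343| = |u − 7|·|u^2 + 7u + 49|.
Restrict delta ≤ 2. Then |u − 7| < 2 gives |u| < 9, so by the triangle inequality |u^2 + 7u + 49| ≤ 9^2 + 7·9 + 49 = 193.
Hence |u^3 − 343| ≤ 193|u − 7|, which is < eps once |u − 7| < eps/193.
Take delta = min(2, eps/193). If 0 < |u − 7| < delta then both bounds hold and |u^3 − 343| ≤ 193|u − 7| < 193·(eps/193) = eps.

delta = min(2, eps/193)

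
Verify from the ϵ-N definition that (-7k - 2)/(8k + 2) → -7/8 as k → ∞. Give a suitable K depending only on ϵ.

K = (1/32)/ϵ

Fix ϵ > 0. For k ≥ 1, |(-7k - 2)/(8k + 2) + 7/8| = |-2|/(8(8k + 2)) = 2/(8(8k + 2)).
Since 8k + 2 ≥ 8k for k ≥ 1, this is ≤ 2/(8·8k) = (1/32)/k.
So |(-7k - 2)/(8k + 2) + 7/8| < ϵ whenever k > (1/32)/ϵ.
Take K = (1/32)/ϵ. If k > K then |(-7k - 2)/(8k + 2) + 7/8| ≤ (1/32)/k < ϵ.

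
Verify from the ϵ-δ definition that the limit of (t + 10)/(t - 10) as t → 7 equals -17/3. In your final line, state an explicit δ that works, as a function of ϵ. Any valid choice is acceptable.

Suppose ϵ > 0. We want δ > 0 with 0 < |t − 7| < δ ⇒ |(t + 10)/(t - 10) + 17/3| < ϵ.
Combining over a common denominator, (t + 10)/(t - 10) + 17/3 = [(t + 10)·(-3) − 17·(t - 10)] / [(-3)·(t - 10)] = -20(t − 7) / ((-3)(t - 10)).
So |(t + 10)/(t - 10) + 17/3| = 20|t − 7| / (3·|t − 10|).
Restrict δ ≤ 3/2. Then |t − 7| < 3/2 gives |t − 10| = |(t − 7) + (-3)| ≥ 3 − 3/2 = 3/2.
Hence |(t + 10)/(t - 10) + 17/3| < 20|t − 7|/(3·(3/2)) = (40/9)|t − 7|, which is < ϵ once |t − 7| < (9/40)ϵ.
Take δ = min(3/2, (9/40)ϵ). Then 0 < |t − 7| < δ forces both bounds, so |(t + 10)/(t - 10) + 17/3| < ϵ.

δ = min(3/2, (9/40)ϵ)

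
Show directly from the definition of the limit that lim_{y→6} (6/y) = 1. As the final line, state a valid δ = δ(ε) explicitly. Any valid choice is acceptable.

δ = min(3, 3ε)

Fix ε > 0. We seek δ > 0 such that 0 < |y − 6| < δ implies |6/y − 1| < ε.
|6/y − 1| = 6·|6 − y|/(6·|y|) = 6|y − 6|/(6|y|).
Require δ ≤ 3 so that |y| > 6 − 3 = 3, hence 6|y| > 18.
Then |6/y − 1| < 6|y − 6|/18, which is < ε when |y − 6| < 3ε.
Take δ = min(3, 3ε). Then 0 < |y − 6| < δ gives both |y − 6| < 3 and |y − 6| < 3ε, so |6/y − 1| < ε.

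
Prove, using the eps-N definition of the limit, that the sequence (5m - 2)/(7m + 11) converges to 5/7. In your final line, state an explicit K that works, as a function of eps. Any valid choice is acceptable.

Let eps > 0. For m ≥ 1, |(5m - 2)/(7m + 11) − (5/7)| = |-69|/(7(7m + 11)) = 69/(7(7m + 11)).
Since 7m + 11 ≥ 7m for m ≥ 1, this is ≤ 69/(7·7m) = (69/49)/m.
So |(5m - 2)/(7m + 11) − (5/7)| < eps whenever m > (69/49)/eps.
Take K = (69/49)/eps. If m > K then |(5m - 2)/(7m + 11) − (5/7)| ≤ (69/49)/m < eps.

K = (69/49)/eps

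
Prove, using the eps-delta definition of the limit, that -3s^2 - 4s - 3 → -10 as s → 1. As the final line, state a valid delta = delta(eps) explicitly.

Let eps > 0. We want delta > 0 such that 0 < |s − 1| < delta implies |(-3s^2 - 4s - 3) + 10| < eps.
(-3s^2 - 4s - 3) + 10 = -3s^2 - 4s + 7 = (s − 1)(-3s - 7).
So |(-3s^2 - 4s - 3) + 10| = |s − 1|·|-3s - 7|.
Assume first that |s − 1| < 1, so |s| < 2. Then |-3s - 7| ≤ 3·2 + 7 = 13.
Hence |(-3s^2 - 4s - 3) + 10| ≤ 13|s − 1| < eps provided |s − 1| < eps/13.
Take delta = min(1, eps/13). Then 0 < |s − 1| < delta gives both |s − 1| < 1 and |s − 1| < eps/13, so |(-3s^2 - 4s - 3) + 10| < eps.

delta = min(1, eps/13)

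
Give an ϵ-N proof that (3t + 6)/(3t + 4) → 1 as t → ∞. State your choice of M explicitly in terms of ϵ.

Let ϵ > 0. We seek M > 0 such that t > M implies |(3t + 6)/(3t + 4) − 1| < ϵ.
(3t + 6)/(3t + 4) − 1 = (3(3t + 6) − 3(3t + 4)) / (3(3t + 4)) = 6/(3(3t + 4)).
For t > 0 we have 3t + 4 > 3t, so |(3t + 6)/(3t + 4) − 1| = 6/(3(3t + 4)) < 6/(3·3t) = (2/3)/t.
Thus |(3t + 6)/(3t + 4) − 1| < ϵ whenever t > (2/3)/ϵ.
Take M = (2/3)/ϵ. If t > M then |(3t + 6)/(3t + 4) − 1| < (2/3)/t < ϵ.

M = (2/3)/ϵ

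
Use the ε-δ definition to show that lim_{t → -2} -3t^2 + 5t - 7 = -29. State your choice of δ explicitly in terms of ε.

Suppose ε > 0. We want δ > 0 such that 0 < |t + 2| < δ implies |(-3t^2 + 5t - 7) + 29| < ε.
(-3t^2 + 5t - 7) + 29 = -3t^2 + 5t + 22 = (t + 2)(-3t + 11).
So |(-3t^2 + 5t - 7) + 29| = |t + 2|·|-3t + 11|.
Require δ ≤ 2. Then |t + 2| < 2 gives |t| < 4, and by the triangle inequality |-3t + 11| ≤ 3·4 + 11 = 23.
Hence |(-3t^2 + 5t - 7) + 29| ≤ 23|t + 2| < ε provided |t + 2| < ε/23.
Choosing δ = min(2, ε/23) ensures both conditions, hence |(-3t^2 + 5t - 7) + 29| < ε.

δ = min(2, ε/23)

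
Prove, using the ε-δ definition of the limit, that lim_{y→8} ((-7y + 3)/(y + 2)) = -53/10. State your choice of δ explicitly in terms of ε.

Let ε > 0 be given. We want δ > 0 with 0 < |y − 8| < δ ⇒ |(-7y + 3)/(y + 2) + 53/10| < ε.
Combining over a common denominator, (-7y + 3)/(y + 2) + 53/10 = [(-7y + 3)·10 − (-53)·(y + 2)] / [10·(y + 2)] = -17(y − 8) / (10(y + 2)).
So |(-7y + 3)/(y + 2) + 53/10| = 17|y − 8| / (10·|y + 2|).
Restrict δ ≤ 5. Then |y − 8| < 5 gives |y + 2| = |(y − 8) + 10| ≥ 10 − 5 = 5.
Hence |(-7y + 3)/(y + 2) + 53/10| < 17|y − 8|/(10·5) = (17/50)|y − 8|, which is < ε once |y − 8| < (50/17)ε.
Take δ = min(5, (50/17)ε). Then 0 < |y − 8| < δ forces both bounds, so |(-7y + 3)/(y + 2) + 53/10| < ε.

δ = min(5, (50/17)ε)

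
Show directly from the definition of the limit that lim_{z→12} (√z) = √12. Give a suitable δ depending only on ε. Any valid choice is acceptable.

δ = min(12, √12·ε)

Suppose ε > 0. We want δ > 0 such that 0 < |z − 12| < δ implies |√z − √12| < ε.
Multiplying by the conjugate, |√z − √12| = |z − 12|/(√z + √12).
Restrict δ ≤ 12 so that |z − 12| < 12 forces z > 0, and then √z + √12 > √12.
Hence |√z − √12| < |z − 12|/√12, which is < ε once |z − 12| < √12·ε.
Take δ = min(12, √12·ε). If 0 < |z − 12| < δ then z > 0 and |√z − √12| < |z − 12|/√12 < ε.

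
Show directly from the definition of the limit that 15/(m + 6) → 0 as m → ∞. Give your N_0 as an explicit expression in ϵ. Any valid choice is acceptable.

N_0 = 15/ϵ

Suppose ϵ > 0. For m ≥ 1, |15/(m + 6) − 0| = 15/(m + 6) ≤ 15/m.
We need 15/m < ϵ, i.e. m > 15/ϵ.
Take N_0 = 15/ϵ. If m > N_0 then |15/(m + 6)| ≤ 15/m < ϵ.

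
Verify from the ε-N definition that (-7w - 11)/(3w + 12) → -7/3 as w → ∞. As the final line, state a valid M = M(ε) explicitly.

M = (17/3)/ε

Let ε > 0 be given. We seek M > 0 such that w > M implies |(-7w - 11)/(3w + 12) + 7/3| < ε.
(-7w - 11)/(3w + 12) + 7/3 = (3(-7w - 11) − (-7)(3w + 12)) / (3(3w + 12)) = 51/(3(3w + 12)).
For w > 0 we have 3w + 12 > 3w, so |(-7w - 11)/(3w + 12) + 7/3| = 51/(3(3w + 12)) < 51/(3·3w) = (17/3)/w.
Thus |(-7w - 11)/(3w + 12) + 7/3| < ε whenever w > (17/3)/ε.
Take M = (17/3)/ε. If w > M then |(-7w - 11)/(3w + 12) + 7/3| < (17/3)/w < ε.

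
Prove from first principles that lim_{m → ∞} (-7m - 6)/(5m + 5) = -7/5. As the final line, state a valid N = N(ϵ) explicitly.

N = (1/5)/ϵ

Suppose ϵ > 0. For m ≥ 1, |(-7m - 6)/(5m + 5) + 7/5| = |5|/(5(5m + 5)) = 5/(5(5m + 5)).
Since 5m + 5 ≥ 5m for m ≥ 1, this is ≤ 5/(5·5m) = (1/5)/m.
So |(-7m - 6)/(5m + 5) + 7/5| < ϵ whenever m > (1/5)/ϵ.
Take N = (1/5)/ϵ. If m > N then |(-7m - 6)/(5m + 5) + 7/5| ≤ (1/5)/m < ϵ.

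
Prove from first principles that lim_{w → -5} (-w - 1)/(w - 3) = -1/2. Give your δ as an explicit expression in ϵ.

Let ϵ > 0 be given. We want δ > 0 with 0 < |w + 5| < δ ⇒ |(-w - 1)/(w - 3) + 1/2| < ϵ.
Combining over a common denominator, (-w - 1)/(w - 3) + 1/2 = [(-w - 1)·(-8) − 4·(w - 3)] / [(-8)·(w - 3)] = 4(w + 5) / ((-8)(w - 3)).
So |(-w - 1)/(w - 3) + 1/2| = 4|w + 5| / (8·|w − 3|).
Restrict δ ≤ 4. Then |w + 5| < 4 gives |w − 3| = |(w + 5) + (-8)| ≥ 8 − 4 = 4.
Hence |(-w - 1)/(w - 3) + 1/2| < 4|w + 5|/(8·4) = (1/8)|w + 5|, which is < ϵ once |w + 5| < 8ϵ.
Take δ = min(4, 8ϵ). Then 0 < |w + 5| < δ forces both bounds, so |(-w - 1)/(w - 3) + 1/2| < ϵ.

δ = min(4, 8ϵ)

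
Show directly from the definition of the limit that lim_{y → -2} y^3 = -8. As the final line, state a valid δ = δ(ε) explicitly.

δ = min(1, ε/19)

Suppose ε > 0. We seek δ > 0 with 0 < |y + 2| < δ ⇒ |y^3 + 8| < ε.
Factor: y^3 + 8 = (y + 2)(y^2 - 2y + 4), so |y^3 + 8| = |y + 2|·|y^2 - 2y + 4|.
Impose δ ≤ 1 so that |y| < 3; then |y^2 - 2y + 4| ≤ 19.
Hence |y^3 + 8| ≤ 19|y + 2|, which is < ε once |y + 2| < ε/19.
Take δ = min(1, ε/19). If 0 < |y + 2| < δ then both bounds hold and |y^3 + 8| ≤ 19|y + 2| < 19·(ε/19) = ε.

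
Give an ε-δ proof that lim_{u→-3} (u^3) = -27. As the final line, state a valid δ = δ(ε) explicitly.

δ = min(2, ε/49)

Let ε > 0 be given. We seek δ > 0 with 0 < |u + 3| < δ ⇒ |u^3 + 27| < ε.
Factor: u^3 + 27 = (u + 3)(u^2 - 3u + 9), so |u^3 + 27| = |u + 3|·|u^2 - 3u + 9|.
Impose δ ≤ 2 so that |u| < 5; then |u^2 - 3u + 9| ≤ 49.
Hence |u^3 + 27| ≤ 49|u + 3|, which is < ε once |u + 3| < ε/49.
Take δ = min(2, ε/49). If 0 < |u + 3| < δ then both bounds hold and |u^3 + 27| ≤ 49|u + 3| < 49·(ε/49) = ε.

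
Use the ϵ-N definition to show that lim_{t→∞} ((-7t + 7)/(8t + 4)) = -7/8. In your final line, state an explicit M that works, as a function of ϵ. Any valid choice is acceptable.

Let ϵ > 0. We seek M > 0 such that t > M implies |(-7t + 7)/(8t + 4) + 7/8| < ϵ.
(-7t + 7)/(8t + 4) + 7/8 = (8(-7t + 7) − (-7)(8t + 4)) / (8(8t + 4)) = 84/(8(8t + 4)).
For t > 0 we have 8t + 4 > 8t, so |(-7t + 7)/(8t + 4) + 7/8| = 84/(8(8t + 4)) < 84/(8·8t) = (21/16)/t.
Thus |(-7t + 7)/(8t + 4) + 7/8| < ϵ whenever t > (21/16)/ϵ.
Take M = (21/16)/ϵ. If t > M then |(-7t + 7)/(8t + 4) + 7/8| < (21/16)/t < ϵ.

M = (21/16)/ϵ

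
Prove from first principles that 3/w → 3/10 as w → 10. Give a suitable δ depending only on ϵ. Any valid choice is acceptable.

Let ϵ > 0. We seek δ > 0 such that 0 < |w − 10| < δ implies |3/w − (3/10)| < ϵ.
|3/w − (3/10)| = 3·|10 − w|/(10·|w|) = 3|w − 10|/(10|w|).
Restrict δ ≤ 5. Then |w − 10| < 5 gives |w| > 5, so 10|w| > 50.
Then |3/w − (3/10)| < 3|w − 10|/50, which is < ϵ when |w − 10| < (50/3)ϵ.
Take δ = min(5, (50/3)ϵ). Then 0 < |w − 10| < δ gives both |w − 10| < 5 and |w − 10| < (50/3)ϵ, so |3/w − (3/10)| < ϵ.

δ = min(5, (50/3)ϵ)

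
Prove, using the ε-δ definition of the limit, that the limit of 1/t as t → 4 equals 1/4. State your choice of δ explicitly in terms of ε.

Fix ε > 0. We seek δ > 0 such that 0 < |t − 4| < δ implies |1/t − (1/4)| < ε.
|1/t − (1/4)| = |4 − t|/(4·|t|) = |t − 4|/(4|t|).
Require δ ≤ 2 so that |t| > 4 − 2 = 2, hence 4|t| > 8.
Then |1/t − (1/4)| < |t − 4|/8, which is < ε when |t − 4| < 8ε.
Take δ = min(2, 8ε). Then 0 < |t − 4| < δ gives both |t − 4| < 2 and |t − 4| < 8ε, so |1/t − (1/4)| < ε.

δ = min(2, 8ε)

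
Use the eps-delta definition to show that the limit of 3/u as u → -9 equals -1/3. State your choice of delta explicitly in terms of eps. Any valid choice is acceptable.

Let eps > 0 be given. We seek delta > 0 such that 0 < |u + 9| < delta implies |3/u + 1/3| < eps.
|3/u + 1/3| = 3·|-9 − u|/(9·|u|) = 3|u + 9|/(9|u|).
Require delta ≤ 9/2 so that |u| > 9 − 9/2 = 9/2, hence 9|u| > 81/2.
Then |3/u + 1/3| < 3|u + 9|/(81/2), which is < eps when |u + 9| < (27/2)eps.
Take delta = min(9/2, (27/2)eps). Then 0 < |u + 9| < delta gives both |u + 9| < 9/2 and |u + 9| < (27/2)eps, so |3/u + 1/3| < eps.

delta = min(9/2, (27/2)eps)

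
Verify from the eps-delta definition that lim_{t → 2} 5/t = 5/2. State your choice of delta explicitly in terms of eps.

delta = min(1, (2/5)eps)

Let eps > 0 be given. We seek delta > 0 such that 0 < |t − 2| < delta implies |5/t − (5/2)| < eps.
|5/t − (5/2)| = 5·|2 − t|/(2·|t|) = 5|t − 2|/(2|t|).
Restrict delta ≤ 1. Then |t − 2| < 1 gives |t| > 1, so 2|t| > 2.
Then |5/t − (5/2)| < 5|t − 2|/2, which is < eps when |t − 2| < (2/5)eps.
Take delta = min(1, (2/5)eps). Then 0 < |t − 2| < delta gives both |t − 2| < 1 and |t − 2| < (2/5)eps, so |5/t − (5/2)| < eps.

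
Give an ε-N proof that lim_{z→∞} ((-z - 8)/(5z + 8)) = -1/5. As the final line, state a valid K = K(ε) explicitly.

Suppose ε > 0. We seek K > 0 such that z > K implies |(-z - 8)/(5z + 8) + 1/5| < ε.
(-z - 8)/(5z + 8) + 1/5 = (5(-z - 8) − (-1)(5z + 8)) / (5(5z + 8)) = -32/(5(5z + 8)).
For z > 0 we have 5z + 8 > 5z, so |(-z - 8)/(5z + 8) + 1/5| = 32/(5(5z + 8)) < 32/(5·5z) = (32/25)/z.
Thus |(-z - 8)/(5z + 8) + 1/5| < ε whenever z > (32/25)/ε.
Take K = (32/25)/ε. If z > K then |(-z - 8)/(5z + 8) + 1/5| < (32/25)/z < ε.

K = (32/25)/ε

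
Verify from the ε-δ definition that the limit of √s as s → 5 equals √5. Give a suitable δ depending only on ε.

δ = min(5, √5·ε)

Let ε > 0 be given. We want δ > 0 such that 0 < |s − 5| < δ implies |√s − √5| < ε.
Multiplying by the conjugate, |√s − √5| = |s − 5|/(√s + √5).
Restrict δ ≤ 5 so that |s − 5| < 5 forces s > 0, and then √s + √5 > √5.
Hence |√s − √5| < |s − 5|/√5, which is < ε once |s − 5| < √5·ε.
Take δ = min(5, √5·ε). If 0 < |s − 5| < δ then s > 0 and |√s − √5| < |s − 5|/√5 < ε.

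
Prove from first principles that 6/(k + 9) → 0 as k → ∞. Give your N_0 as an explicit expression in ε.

N_0 = 6/ε

Fix ε > 0. For k ≥ 1, |6/(k + 9) − 0| = 6/(k + 9) ≤ 6/k.
We need 6/k < ε, i.e. k > 6/ε.
Take N_0 = 6/ε. If k > N_0 then |6/(k + 9)| ≤ 6/k < ε.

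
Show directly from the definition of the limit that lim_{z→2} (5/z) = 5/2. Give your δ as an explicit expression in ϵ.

δ = min(1, (2/5)ϵ)

Let ϵ > 0. We seek δ > 0 such that 0 < |z − 2| < δ implies |5/z − (5/2)| < ϵ.
|5/z − (5/2)| = 5·|2 − z|/(2·|z|) = 5|z − 2|/(2|z|).
Restrict δ ≤ 1. Then |z − 2| < 1 gives |z| > 1, so 2|z| > 2.
Then |5/z − (5/2)| < 5|z − 2|/2, which is < ϵ when |z − 2| < (2/5)ϵ.
Take δ = min(1, (2/5)ϵ). Then 0 < |z − 2| < δ gives both |z − 2| < 1 and |z − 2| < (2/5)ϵ, so |5/z − (5/2)| < ϵ.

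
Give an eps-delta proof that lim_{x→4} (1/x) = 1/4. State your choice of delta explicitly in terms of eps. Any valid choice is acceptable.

delta = min(2, 8eps)

Fix eps > 0. We seek delta > 0 such that 0 < |x − 4| < delta implies |1/x − (1/4)| < eps.
|1/x − (1/4)| = |4 − x|/(4·|x|) = |x − 4|/(4|x|).
Require delta ≤ 2 so that |x| > 4 − 2 = 2, hence 4|x| > 8.
Then |1/x − (1/4)| < |x − 4|/8, which is < eps when |x − 4| < 8eps.
Take delta = min(2, 8eps). Then 0 < |x − 4| < delta gives both |x − 4| < 2 and |x − 4| < 8eps, so |1/x − (1/4)| < eps.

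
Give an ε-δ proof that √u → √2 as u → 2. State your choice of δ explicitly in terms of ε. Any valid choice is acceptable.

Let ε > 0 be given. We want δ > 0 such that 0 < |u − 2| < δ implies |√u − √2| < ε.
Rationalise: √u − √2 = (u − 2)/(√u + √2), so |√u − √2| = |u − 2|/(√u + √2).
Restrict δ ≤ 2 so that |u − 2| < 2 forces u > 0, and then √u + √2 > √2.
Hence |√u − √2| < |u − 2|/√2, which is < ε once |u − 2| < √2·ε.
Take δ = min(2, √2·ε). If 0 < |u − 2| < δ then u > 0 and |√u − √2| < |u − 2|/√2 < ε.

δ = min(2, √2·ε)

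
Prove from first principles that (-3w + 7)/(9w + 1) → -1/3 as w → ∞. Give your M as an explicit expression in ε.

Let ε > 0. We seek M > 0 such that w > M implies |(-3w + 7)/(9w + 1) + 1/3| < ε.
(-3w + 7)/(9w + 1) + 1/3 = (9(-3w + 7) − (-3)(9w + 1)) / (9(9w + 1)) = 66/(9(9w + 1)).
For w > 0 we have 9w + 1 > 9w, so |(-3w + 7)/(9w + 1) + 1/3| = 66/(9(9w + 1)) < 66/(9·9w) = (22/27)/w.
Thus |(-3w + 7)/(9w + 1) + 1/3| < ε whenever w > (22/27)/ε.
Take M = (22/27)/ε. If w > M then |(-3w + 7)/(9w + 1) + 1/3| < (22/27)/w < ε.

M = (22/27)/ε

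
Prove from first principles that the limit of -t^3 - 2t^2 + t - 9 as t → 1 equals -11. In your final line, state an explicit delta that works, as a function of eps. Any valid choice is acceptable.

delta = min(2, eps/20)

Let eps > 0. We want delta > 0 such that 0 < |t − 1| < delta implies |(-t^3 - 2t^2 + t - 9) + 11| < eps.
(-t^3 - 2t^2 + t - 9) + 11 = -t^3 - 2t^2 + t + 2 = (t − 1)(-t^2 - 3t - 2).
So |(-t^3 - 2t^2 + t - 9) + 11| = |t − 1|·|-t^2 - 3t - 2|.
Assume first that |t − 1| < 2, so |t| < 3. Then |-t^2 - 3t - 2| ≤ 3^2 + 3·3 + 2 = 20.
Hence |(-t^3 - 2t^2 + t - 9) + 11| ≤ 20|t − 1| < eps provided |t − 1| < eps/20.
Choosing delta = min(2, eps/20) ensures both conditions, hence |(-t^3 - 2t^2 + t - 9) + 11| < eps.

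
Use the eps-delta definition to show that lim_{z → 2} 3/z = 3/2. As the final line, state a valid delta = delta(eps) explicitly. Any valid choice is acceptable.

Let eps > 0. We seek delta > 0 such that 0 < |z − 2| < delta implies |3/z − (3/2)| < eps.
|3/z − (3/2)| = 3·|2 − z|/(2·|z|) = 3|z − 2|/(2|z|).
Require delta ≤ 1 so that |z| > 2 − 1 = 1, hence 2|z| > 2.
Then |3/z − (3/2)| < 3|z − 2|/2, which is < eps when |z − 2| < (2/3)eps.
Take delta = min(1, (2/3)eps). Then 0 < |z − 2| < delta gives both |z − 2| < 1 and |z − 2| < (2/3)eps, so |3/z − (3/2)| < eps.

delta = min(1, (2/3)eps)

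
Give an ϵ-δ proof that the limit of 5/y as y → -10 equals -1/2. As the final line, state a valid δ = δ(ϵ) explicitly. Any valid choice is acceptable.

δ = min(5, 10ϵ)

Let ϵ > 0. We seek δ > 0 such that 0 < |y + 10| < δ implies |5/y + 1/2| < ϵ.
|5/y + 1/2| = 5·|-10 − y|/(10·|y|) = 5|y + 10|/(10|y|).
Restrict δ ≤ 5. Then |y + 10| < 5 gives |y| > 5, so 10|y| > 50.
Then |5/y + 1/2| < 5|y + 10|/50, which is < ϵ when |y + 10| < 10ϵ.
Take δ = min(5, 10ϵ). Then 0 < |y + 10| < δ gives both |y + 10| < 5 and |y + 10| < 10ϵ, so |5/y + 1/2| < ϵ.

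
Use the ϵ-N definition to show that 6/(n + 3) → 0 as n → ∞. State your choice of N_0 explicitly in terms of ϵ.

Let ϵ > 0 be given. For n ≥ 1, |6/(n + 3) − 0| = 6/(n + 3) ≤ 6/n.
We need 6/n < ϵ, i.e. n > 6/ϵ.
Take N_0 = 6/ϵ. If n > N_0 then |6/(n + 3)| ≤ 6/n < ϵ.

N_0 = 6/ϵ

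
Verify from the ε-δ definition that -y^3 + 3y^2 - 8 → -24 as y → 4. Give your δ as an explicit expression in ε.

Suppose ε > 0. We want δ > 0 such that 0 < |y − 4| < δ implies |(-y^3 + 3y^2 - 8) + 24| < ε.
(-y^3 + 3y^2 - 8) + 24 = -y^3 + 3y^2 + 16 = (y − 4)(-y^2 - y - 4).
So |(-y^3 + 3y^2 - 8) + 24| = |y − 4|·|-y^2 - y - 4|.
Require δ ≤ 1. Then |y − 4| < 1 gives |y| < 5, and by the triangle inequality |-y^2 - y - 4| ≤ 5^2 + 5 + 4 = 34.
Hence |(-y^3 + 3y^2 - 8) + 24| ≤ 34|y − 4| < ε provided |y − 4| < ε/34.
Choosing δ = min(1, ε/34) ensures both conditions, hence |(-y^3 + 3y^2 - 8) + 24| < ε.

δ = min(1, ε/34)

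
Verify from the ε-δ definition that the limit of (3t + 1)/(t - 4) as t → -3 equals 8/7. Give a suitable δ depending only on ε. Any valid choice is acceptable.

Let ε > 0. We want δ > 0 with 0 < |t + 3| < δ ⇒ |(3t + 1)/(t - 4) − (8/7)| < ε.
Combining over a common denominator, (3t + 1)/(t - 4) − (8/7) = [(3t + 1)·(-7) − (-8)·(t - 4)] / [(-7)·(t - 4)] = -13(t + 3) / ((-7)(t - 4)).
So |(3t + 1)/(t - 4) − (8/7)| = 13|t + 3| / (7·|t − 4|).
Require δ ≤ 7/2, so |t − 4| ≥ |-7| − |t + 3| > 7 − 7/2 = 7/2.
Hence |(3t + 1)/(t - 4) − (8/7)| < 13|t + 3|/(7·(7/2)) = (26/49)|t + 3|, which is < ε once |t + 3| < (49/26)ε.
Take δ = min(7/2, (49/26)ε). Then 0 < |t + 3| < δ forces both bounds, so |(3t + 1)/(t - 4) − (8/7)| < ε.

δ = min(7/2, (49/26)ε)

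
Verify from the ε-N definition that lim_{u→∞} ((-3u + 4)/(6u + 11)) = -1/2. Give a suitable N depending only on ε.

N = (19/12)/ε

Let ε > 0 be given. We seek N > 0 such that u > N implies |(-3u + 4)/(6u + 11) + 1/2| < ε.
(-3u + 4)/(6u + 11) + 1/2 = (6(-3u + 4) − (-3)(6u + 11)) / (6(6u + 11)) = 57/(6(6u + 11)).
For u > 0 we have 6u + 11 > 6u, so |(-3u + 4)/(6u + 11) + 1/2| = 57/(6(6u + 11)) < 57/(6·6u) = (19/12)/u.
Thus |(-3u + 4)/(6u + 11) + 1/2| < ε whenever u > (19/12)/ε.
Take N = (19/12)/ε. If u > N then |(-3u + 4)/(6u + 11) + 1/2| < (19/12)/u < ε.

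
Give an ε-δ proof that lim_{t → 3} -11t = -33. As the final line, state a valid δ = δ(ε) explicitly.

Suppose ε > 0. We need δ > 0 so that 0 < |t − 3| < δ implies |(-11t) + 33| < ε.
Since (-11t) + 33 = -11(t − 3), we have |(-11t) + 33| = 11|t − 3|.
So 11|t − 3| < ε exactly when |t − 3| < ε/11.
Choosing δ = ε/11 gives |(-11t) + 33| = 11|t − 3| < ε whenever |t − 3| < δ.

δ = ε/11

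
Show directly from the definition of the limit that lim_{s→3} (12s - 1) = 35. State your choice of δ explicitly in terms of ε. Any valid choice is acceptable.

Suppose ε > 0. We need δ > 0 so that 0 < |s − 3| < δ implies |(12s - 1) − 35| < ε.
|(12s - 1) − 35| = |12s - 36| = 12|s − 3|.
Thus it suffices that |s − 3| < ε/12.
Choosing δ = ε/12 gives |(12s - 1) − 35| = 12|s − 3| < ε whenever |s − 3| < δ.

δ = ε/12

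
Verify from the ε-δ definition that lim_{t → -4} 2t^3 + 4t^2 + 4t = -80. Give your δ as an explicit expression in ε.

Fix ε > 0. We want δ > 0 such that 0 < |t + 4| < δ implies |(2t^3 + 4t^2 + 4t) + 80| < ε.
(2t^3 + 4t^2 + 4t) + 80 = 2t^3 + 4t^2 + 4t + 80 = (t + 4)(2t^2 - 4t + 20).
So |(2t^3 + 4t^2 + 4t) + 80| = |t + 4|·|2t^2 - 4t + 20|.
Assume first that |t + 4| < 2, so |t| < 6. Then |2t^2 - 4t + 20| ≤ 2·6^2 + 4·6 + 20 = 116.
Hence |(2t^3 + 4t^2 + 4t) + 80| ≤ 116|t + 4| < ε provided |t + 4| < ε/116.
Take δ = min(2, ε/116). Then 0 < |t + 4| < δ gives both |t + 4| < 2 and |t + 4| < ε/116, so |(2t^3 + 4t^2 + 4t) + 80| < ε.

δ = min(2, ε/116)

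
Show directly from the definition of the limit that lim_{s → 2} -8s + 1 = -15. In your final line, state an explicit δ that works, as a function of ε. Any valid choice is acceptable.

δ = ε/8

Suppose ε > 0. We need δ > 0 so that 0 < |s − 2| < δ implies |(-8s + 1) + 15| < ε.
|(-8s + 1) + 15| = |-8s + 16| = 8|s − 2|.
So 8|s − 2| < ε exactly when |s − 2| < ε/8.
Take δ = ε/8. If 0 < |s − 2| < δ then |(-8s + 1) + 15| = 8|s − 2| < 8·(ε/8) = ε.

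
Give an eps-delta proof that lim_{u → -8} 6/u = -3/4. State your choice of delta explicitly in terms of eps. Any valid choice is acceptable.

delta = min(4, (16/3)eps)

Let eps > 0 be given. We seek delta > 0 such that 0 < |u + 8| < delta implies |6/u + 3/4| < eps.
|6/u + 3/4| = 6·|-8 − u|/(8·|u|) = 6|u + 8|/(8|u|).
Restrict delta ≤ 4. Then |u + 8| < 4 gives |u| > 4, so 8|u| > 32.
Then |6/u + 3/4| < 6|u + 8|/32, which is < eps when |u + 8| < (16/3)eps.
Take delta = min(4, (16/3)eps). Then 0 < |u + 8| < delta gives both |u + 8| < 4 and |u + 8| < (16/3)eps, so |6/u + 3/4| < eps.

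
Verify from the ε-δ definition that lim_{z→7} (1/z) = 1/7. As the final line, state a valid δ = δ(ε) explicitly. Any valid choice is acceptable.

Fix ε > 0. We seek δ > 0 such that 0 < |z − 7| < δ implies |1/z − (1/7)| < ε.
|1/z − (1/7)| = |7 − z|/(7·|z|) = |z − 7|/(7|z|).
Restrict δ ≤ 7/2. Then |z − 7| < 7/2 gives |z| > 7/2, so 7|z| > 49/2.
Then |1/z − (1/7)| < |z − 7|/(49/2), which is < ε when |z − 7| < (49/2)ε.
Take δ = min(7/2, (49/2)ε). Then 0 < |z − 7| < δ gives both |z − 7| < 7/2 and |z − 7| < (49/2)ε, so |1/z − (1/7)| < ε.

δ = min(7/2, (49/2)ε)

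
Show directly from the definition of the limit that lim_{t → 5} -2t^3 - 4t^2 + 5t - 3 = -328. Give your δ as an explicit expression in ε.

δ = min(1, ε/221)

Fix ε > 0. We want δ > 0 such that 0 < |t − 5| < δ implies |(-2t^3 - 4t^2 + 5t - 3) + 328| < ε.
(-2t^3 - 4t^2 + 5t - 3) + 328 = -2t^3 - 4t^2 + 5t + 325 = (t − 5)(-2t^2 - 14t - 65).
So |(-2t^3 - 4t^2 + 5t - 3) + 328| = |t − 5|·|-2t^2 - 14t - 65|.
Require δ ≤ 1. Then |t − 5| < 1 gives |t| < 6, and by the triangle inequality |-2t^2 - 14t - 65| ≤ 2·6^2 + 14·6 + 65 = 221.
Hence |(-2t^3 - 4t^2 + 5t - 3) + 328| ≤ 221|t − 5| < ε provided |t − 5| < ε/221.
Choosing δ = min(1, ε/221) ensures both conditions, hence |(-2t^3 - 4t^2 + 5t - 3) + 328| < ε.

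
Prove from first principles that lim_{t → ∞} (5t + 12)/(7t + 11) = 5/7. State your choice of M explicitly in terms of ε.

M = (29/49)/ε

Fix ε > 0. We seek M > 0 such that t > M implies |(5t + 12)/(7t + 11) − (5/7)| < ε.
(5t + 12)/(7t + 11) − (5/7) = (7(5t + 12) − 5(7t + 11)) / (7(7t + 11)) = 29/(7(7t + 11)).
For t > 0 we have 7t + 11 > 7t, so |(5t + 12)/(7t + 11) − (5/7)| = 29/(7(7t + 11)) < 29/(7·7t) = (29/49)/t.
Thus |(5t + 12)/(7t + 11) − (5/7)| < ε whenever t > (29/49)/ε.
Take M = (29/49)/ε. If t > M then |(5t + 12)/(7t + 11) − (5/7)| < (29/49)/t < ε.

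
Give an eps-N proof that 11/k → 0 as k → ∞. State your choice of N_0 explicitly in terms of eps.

Let eps > 0 be given. For k ≥ 1, |11/k − 0| = 11/(k) ≤ 11/k.
We need 11/k < eps, i.e. k > 11/eps.
Take N_0 = 11/eps. If k > N_0 then |11/k| ≤ 11/k < eps.

N_0 = 11/eps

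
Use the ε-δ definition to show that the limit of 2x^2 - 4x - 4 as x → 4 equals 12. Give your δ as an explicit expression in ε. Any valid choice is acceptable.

δ = min(2, ε/16)

Suppose ε > 0. We want δ > 0 such that 0 < |x − 4| < δ implies |(2x^2 - 4x - 4) − 12| < ε.
(2x^2 - 4x - 4) − 12 = 2x^2 - 4x - 16 = (x − 4)(2x + 4).
So |(2x^2 - 4x - 4) − 12| = |x − 4|·|2x + 4|.
Require δ ≤ 2. Then |x − 4| < 2 gives |x| < 6, and by the triangle inequality |2x + 4| ≤ 2·6 + 4 = 16.
Hence |(2x^2 - 4x - 4) − 12| ≤ 16|x − 4| < ε provided |x − 4| < ε/16.
Choosing δ = min(2, ε/16) ensures both conditions, hence |(2x^2 - 4x - 4) − 12| < ε.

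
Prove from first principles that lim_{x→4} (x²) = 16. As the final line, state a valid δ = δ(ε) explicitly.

Let ε > 0 be given. We seek δ > 0 with 0 < |x − 4| < δ ⇒ |x² − 16| < ε.
Factor: x² − 16 = (x − 4)(x + 4), so |x² − 16| = |x − 4|·|x + 4|.
Restrict δ ≤ 2. Then |x − 4| < 2 gives |x| < 6, so by the triangle inequality |x + 4| ≤ 6 + 4 = 10.
Hence |x² − 16| ≤ 10|x − 4|, which is < ε once |x − 4| < ε/10.
Take δ = min(2, ε/10). If 0 < |x − 4| < δ then both bounds hold and |x² − 16| ≤ 10|x − 4| < 10·(ε/10) = ε.

δ = min(2, ε/10)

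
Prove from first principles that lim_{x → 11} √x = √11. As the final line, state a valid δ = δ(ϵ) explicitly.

Let ϵ > 0. We want δ > 0 such that 0 < |x − 11| < δ implies |√x − √11| < ϵ.
Rationalise: √x − √11 = (x − 11)/(√x + √11), so |√x − √11| = |x − 11|/(√x + √11).
Restrict δ ≤ 11 so that |x − 11| < 11 forces x > 0, and then √x + √11 > √11.
Hence |√x − √11| < |x − 11|/√11, which is < ϵ once |x − 11| < √11·ϵ.
Take δ = min(11, √11·ϵ). If 0 < |x − 11| < δ then x > 0 and |√x − √11| < |x − 11|/√11 < ϵ.

δ = min(11, √11·ϵ)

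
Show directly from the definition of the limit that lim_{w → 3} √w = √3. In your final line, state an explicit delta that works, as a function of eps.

Suppose eps > 0. We want delta > 0 such that 0 < |w − 3| < delta implies |√w − √3| < eps.
Rationalise: √w − √3 = (w − 3)/(√w + √3), so |√w − √3| = |w − 3|/(√w + √3).
Restrict delta ≤ 3 so that |w − 3| < 3 forces w > 0, and then √w + √3 > √3.
Hence |√w − √3| < |w − 3|/√3, which is < eps once |w − 3| < √3·eps.
Take delta = min(3, √3·eps). If 0 < |w − 3| < delta then w > 0 and |√w − √3| < |w − 3|/√3 < eps.

delta = min(3, √3·eps)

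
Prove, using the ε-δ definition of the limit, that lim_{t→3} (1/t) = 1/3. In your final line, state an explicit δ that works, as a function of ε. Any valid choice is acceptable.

Fix ε > 0. We seek δ > 0 such that 0 < |t − 3| < δ implies |1/t − (1/3)| < ε.
|1/t − (1/3)| = |3 − t|/(3·|t|) = |t − 3|/(3|t|).
Restrict δ ≤ 3/2. Then |t − 3| < 3/2 gives |t| > 3/2, so 3|t| > 9/2.
Then |1/t − (1/3)| < |t − 3|/(9/2), which is < ε when |t − 3| < (9/2)ε.
Take δ = min(3/2, (9/2)ε). Then 0 < |t − 3| < δ gives both |t − 3| < 3/2 and |t − 3| < (9/2)ε, so |1/t − (1/3)| < ε.

δ = min(3/2, (9/2)ε)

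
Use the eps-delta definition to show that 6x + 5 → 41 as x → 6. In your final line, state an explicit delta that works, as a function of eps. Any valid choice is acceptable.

Let eps > 0 be given. We need delta > 0 so that 0 < |x − 6| < delta implies |(6x + 5) − 41| < eps.
Since (6x + 5) − 41 = 6(x − 6), we have |(6x + 5) − 41| = 6|x − 6|.
Thus it suffices that |x − 6| < eps/6.
Take delta = eps/6. If 0 < |x − 6| < delta then |(6x + 5) − 41| = 6|x − 6| < 6·(eps/6) = eps.

delta = eps/6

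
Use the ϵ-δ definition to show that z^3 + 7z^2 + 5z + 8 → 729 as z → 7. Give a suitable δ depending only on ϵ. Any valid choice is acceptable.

Let ϵ > 0. We want δ > 0 such that 0 < |z − 7| < δ implies |(z^3 + 7z^2 + 5z + 8) − 729| < ϵ.
(z^3 + 7z^2 + 5z + 8) − 729 = z^3 + 7z^2 + 5z - 721 = (z − 7)(z^2 + 14z + 103).
So |(z^3 + 7z^2 + 5z + 8) − 729| = |z − 7|·|z^2 + 14z + 103|.
Assume first that |z − 7| < 2, so |z| < 9. Then |z^2 + 14z + 103| ≤ 9^2 + 14·9 + 103 = 310.
Hence |(z^3 + 7z^2 + 5z + 8) − 729| ≤ 310|z − 7| < ϵ provided |z − 7| < ϵ/310.
Choosing δ = min(2, ϵ/310) ensures both conditions, hence |(z^3 + 7z^2 + 5z + 8) − 729| < ϵ.

δ = min(2, ϵ/310)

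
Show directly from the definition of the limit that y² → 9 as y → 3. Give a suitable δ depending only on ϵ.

δ = min(1, ϵ/7)

Let ϵ > 0 be given. We seek δ > 0 with 0 < |y − 3| < δ ⇒ |y² − 9| < ϵ.
Factor: y² − 9 = (y − 3)(y + 3), so |y² − 9| = |y − 3|·|y + 3|.
Restrict δ ≤ 1. Then |y − 3| < 1 gives |y| < 4, so by the triangle inequality |y + 3| ≤ 4 + 3 = 7.
Hence |y² − 9| ≤ 7|y − 3|, which is < ϵ once |y − 3| < ϵ/7.
Take δ = min(1, ϵ/7). If 0 < |y − 3| < δ then both bounds hold and |y² − 9| ≤ 7|y − 3| < 7·(ϵ/7) = ϵ.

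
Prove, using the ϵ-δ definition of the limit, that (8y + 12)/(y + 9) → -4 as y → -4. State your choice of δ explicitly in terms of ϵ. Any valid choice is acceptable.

Fix ϵ > 0. We want δ > 0 with 0 < |y + 4| < δ ⇒ |(8y + 12)/(y + 9) + 4| < ϵ.
Combining over a common denominator, (8y + 12)/(y + 9) + 4 = [(8y + 12)·5 − (-20)·(y + 9)] / [5·(y + 9)] = 60(y + 4) / (5(y + 9)).
So |(8y + 12)/(y + 9) + 4| = 60|y + 4| / (5·|y + 9|).
Restrict δ ≤ 5/2. Then |y + 4| < 5/2 gives |y + 9| = |(y + 4) + 5| ≥ 5 − 5/2 = 5/2.
Hence |(8y + 12)/(y + 9) + 4| < 60|y + 4|/(5·(5/2)) = (24/5)|y + 4|, which is < ϵ once |y + 4| < (5/24)ϵ.
Take δ = min(5/2, (5/24)ϵ). Then 0 < |y + 4| < δ forces both bounds, so |(8y + 12)/(y + 9) + 4| < ϵ.

δ = min(5/2, (5/24)ϵ)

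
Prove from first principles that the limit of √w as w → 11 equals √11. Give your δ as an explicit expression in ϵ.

Suppose ϵ > 0. We want δ > 0 such that 0 < |w − 11| < δ implies |√w − √11| < ϵ.
Multiplying by the conjugate, |√w − √11| = |w − 11|/(√w + √11).
Restrict δ ≤ 11 so that |w − 11| < 11 forces w > 0, and then √w + √11 > √11.
Hence |√w − √11| < |w − 11|/√11, which is < ϵ once |w − 11| < √11·ϵ.
Take δ = min(11, √11·ϵ). If 0 < |w − 11| < δ then w > 0 and |√w − √11| < |w − 11|/√11 < ϵ.

δ = min(11, √11·ϵ)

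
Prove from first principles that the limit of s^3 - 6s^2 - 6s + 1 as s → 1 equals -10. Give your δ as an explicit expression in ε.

Let ε > 0 be given. We want δ > 0 such that 0 < |s − 1| < δ implies |(s^3 - 6s^2 - 6s + 1) + 10| < ε.
(s^3 - 6s^2 - 6s + 1) + 10 = s^3 - 6s^2 - 6s + 11 = (s − 1)(s^2 - 5s - 11).
So |(s^3 - 6s^2 - 6s + 1) + 10| = |s − 1|·|s^2 - 5s - 11|.
Assume first that |s − 1| < 1, so |s| < 2. Then |s^2 - 5s - 11| ≤ 2^2 + 5·2 + 11 = 25.
Hence |(s^3 - 6s^2 - 6s + 1) + 10| ≤ 25|s − 1| < ε provided |s − 1| < ε/25.
Choosing δ = min(1, ε/25) ensures both conditions, hence |(s^3 - 6s^2 - 6s + 1) + 10| < ε.

δ = min(1, ε/25)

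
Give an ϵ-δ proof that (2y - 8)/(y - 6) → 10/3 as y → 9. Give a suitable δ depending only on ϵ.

δ = min(3/2, (9/8)ϵ)

Let ϵ > 0 be given. We want δ > 0 with 0 < |y − 9| < δ ⇒ |(2y - 8)/(y - 6) − (10/3)| < ϵ.
Combining over a common denominator, (2y - 8)/(y - 6) − (10/3) = [(2y - 8)·3 − 10·(y - 6)] / [3·(y - 6)] = -4(y − 9) / (3(y - 6)).
So |(2y - 8)/(y - 6) − (10/3)| = 4|y − 9| / (3·|y − 6|).
Restrict δ ≤ 3/2. Then |y − 9| < 3/2 gives |y − 6| = |(y − 9) + 3| ≥ 3 − 3/2 = 3/2.
Hence |(2y - 8)/(y - 6) − (10/3)| < 4|y − 9|/(3·(3/2)) = (8/9)|y − 9|, which is < ϵ once |y − 9| < (9/8)ϵ.
Take δ = min(3/2, (9/8)ϵ). Then 0 < |y − 9| < δ forces both bounds, so |(2y - 8)/(y - 6) − (10/3)| < ϵ.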